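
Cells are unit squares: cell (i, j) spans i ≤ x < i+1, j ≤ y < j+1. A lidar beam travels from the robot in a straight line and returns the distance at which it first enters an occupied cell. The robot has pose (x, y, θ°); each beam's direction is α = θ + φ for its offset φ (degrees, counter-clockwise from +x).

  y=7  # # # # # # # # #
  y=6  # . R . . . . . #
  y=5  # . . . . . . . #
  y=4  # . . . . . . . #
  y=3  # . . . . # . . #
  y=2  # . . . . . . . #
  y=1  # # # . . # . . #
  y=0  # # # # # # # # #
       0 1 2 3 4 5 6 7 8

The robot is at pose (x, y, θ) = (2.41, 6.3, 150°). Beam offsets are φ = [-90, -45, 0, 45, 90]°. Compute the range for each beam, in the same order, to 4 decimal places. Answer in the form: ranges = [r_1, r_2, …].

beam 1: φ=-90°, α=60°
  dir = (cos 60°, sin 60°) = (0.5000, 0.8660); from cell (2,6)
  next x-line at t=1.1800, next y-line at t=0.8083; Δt_x=2.0000, Δt_y=1.1547
    y: enter (2,7) at t=0.8083 ← occupied
  → r_1 = 0.8083
beam 2: φ=-45°, α=105°
  dir = (cos 105°, sin 105°) = (-0.2588, 0.9659); from cell (2,6)
  next x-line at t=1.5841, next y-line at t=0.7247; Δt_x=3.8637, Δt_y=1.0353
    y: enter (2,7) at t=0.7247 ← occupied
  → r_2 = 0.7247
beam 3: φ=0°, α=150°
  dir = (cos 150°, sin 150°) = (-0.8660, 0.5000); from cell (2,6)
  next x-line at t=0.4734, next y-line at t=1.4000; Δt_x=1.1547, Δt_y=2.0000
    x: enter (1,6) at t=0.4734
    y: enter (1,7) at t=1.4000 ← occupied
  → r_3 = 1.4000
beam 4: φ=45°, α=195°
  dir = (cos 195°, sin 195°) = (-0.9659, -0.2588); from cell (2,6)
  next x-line at t=0.4245, next y-line at t=1.1591; Δt_x=1.0353, Δt_y=3.8637
    x: enter (1,6) at t=0.4245
    y: enter (1,5) at t=1.1591
    x: enter (0,5) at t=1.4597 ← occupied
  → r_4 = 1.4597
beam 5: φ=90°, α=240°
  dir = (cos 240°, sin 240°) = (-0.5000, -0.8660); from cell (2,6)
  next x-line at t=0.8200, next y-line at t=0.3464; Δt_x=2.0000, Δt_y=1.1547
    y: enter (2,5) at t=0.3464
    x: enter (1,5) at t=0.8200
    y: enter (1,4) at t=1.5011
    y: enter (1,3) at t=2.6558
    x: enter (0,3) at t=2.8200 ← occupied
  → r_5 = 2.8200

ranges = [0.8083, 0.7247, 1.4000, 1.4597, 2.8200]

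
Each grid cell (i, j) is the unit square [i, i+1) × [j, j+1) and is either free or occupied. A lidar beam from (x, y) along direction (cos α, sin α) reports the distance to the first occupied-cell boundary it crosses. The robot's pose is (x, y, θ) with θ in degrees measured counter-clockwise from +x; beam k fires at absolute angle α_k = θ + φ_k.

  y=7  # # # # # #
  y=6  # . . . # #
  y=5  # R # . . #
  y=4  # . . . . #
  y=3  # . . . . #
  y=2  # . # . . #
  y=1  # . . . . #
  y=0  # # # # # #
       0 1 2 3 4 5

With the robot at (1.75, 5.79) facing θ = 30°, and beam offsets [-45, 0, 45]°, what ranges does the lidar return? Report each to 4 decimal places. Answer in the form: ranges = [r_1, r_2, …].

beam 1: φ=-45°, α=345°
  cosα=0.9659 sinα=-0.2588 | (1,5) | tMaxX 0.2588 tMaxY 3.0523 | tΔX 1.0353 tΔY 3.8637
    t=0.2588 [x] (2,5) — stop
  → r_1 = 0.2588
beam 2: φ=0°, α=30°
  cosα=0.8660 sinα=0.5000 | (1,5) | tMaxX 0.2887 tMaxY 0.4200 | tΔX 1.1547 tΔY 2.0000
    t=0.2887 [x] (2,5) — stop
  → r_2 = 0.2887
beam 3: φ=45°, α=75°
  cosα=0.2588 sinα=0.9659 | (1,5) | tMaxX 0.9659 tMaxY 0.2174 | tΔX 3.8637 tΔY 1.0353
    t=0.2174 [y] (1,6)
    t=0.9659 [x] (2,6)
    t=1.2527 [y] (2,7) — stop
  → r_3 = 1.2527

ranges = [0.2588, 0.2887, 1.2527]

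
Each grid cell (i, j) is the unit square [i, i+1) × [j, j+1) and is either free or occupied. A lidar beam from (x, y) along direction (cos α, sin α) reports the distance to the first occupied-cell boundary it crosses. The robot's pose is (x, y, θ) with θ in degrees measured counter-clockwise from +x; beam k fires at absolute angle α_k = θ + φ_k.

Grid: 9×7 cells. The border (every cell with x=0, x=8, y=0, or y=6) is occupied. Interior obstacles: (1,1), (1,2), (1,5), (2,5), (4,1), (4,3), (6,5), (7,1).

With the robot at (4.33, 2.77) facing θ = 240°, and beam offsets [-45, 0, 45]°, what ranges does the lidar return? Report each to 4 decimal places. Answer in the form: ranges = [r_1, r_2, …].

beam 1: φ=-45°, α=195°
  direction (-0.9659, -0.2588); cell (4,2); t to first gridline: x 0.3416, y 2.9751 (then +1.0353 / +3.8637)
    (3,2) via x @ 0.3416
    (2,2) via x @ 1.3769
    (1,2) via x @ 2.4122  # hit
  → r_1 = 2.4122
beam 2: φ=0°, α=240°
  direction (-0.5000, -0.8660); cell (4,2); t to first gridline: x 0.6600, y 0.8891 (then +2.0000 / +1.1547)
    (3,2) via x @ 0.6600
    (3,1) via y @ 0.8891
    (3,0) via y @ 2.0438  # hit
  → r_2 = 2.0438
beam 3: φ=45°, α=285°
  direction (0.2588, -0.9659); cell (4,2); t to first gridline: x 2.5887, y 0.7972 (then +3.8637 / +1.0353)
    (4,1) via y @ 0.7972  # hit
  → r_3 = 0.7972

ranges = [2.4122, 2.0438, 0.7972]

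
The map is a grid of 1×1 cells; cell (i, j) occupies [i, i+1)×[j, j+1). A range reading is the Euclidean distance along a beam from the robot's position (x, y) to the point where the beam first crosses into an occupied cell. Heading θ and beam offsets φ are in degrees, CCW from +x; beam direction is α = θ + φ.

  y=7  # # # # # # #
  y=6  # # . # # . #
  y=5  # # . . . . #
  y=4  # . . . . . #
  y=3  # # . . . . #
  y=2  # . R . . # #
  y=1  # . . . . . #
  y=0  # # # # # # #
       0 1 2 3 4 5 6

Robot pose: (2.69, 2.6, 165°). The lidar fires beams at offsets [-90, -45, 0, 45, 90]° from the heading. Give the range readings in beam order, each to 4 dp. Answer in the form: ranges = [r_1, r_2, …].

beam 1: φ=-90°, α=75°
  d=(0.2588,0.9659)  start (2,2)  tX=1.1977 tY=0.4141  stride 1/|dx|=3.8637 1/|dy|=1.0353
    cross y-line → (2,3), t=0.4141
    cross x-line → (3,3), t=1.1977
    cross y-line → (3,4), t=1.4494
    cross y-line → (3,5), t=2.4847
    cross y-line → (3,6), t=3.5199 (wall)
  → r_1 = 3.5199
beam 2: φ=-45°, α=120°
  d=(-0.5000,0.8660)  start (2,2)  tX=1.3800 tY=0.4619  stride 1/|dx|=2.0000 1/|dy|=1.1547
    cross y-line → (2,3), t=0.4619
    cross x-line → (1,3), t=1.3800 (wall)
  → r_2 = 1.3800
beam 3: φ=0°, α=165°
  d=(-0.9659,0.2588)  start (2,2)  tX=0.7143 tY=1.5455  stride 1/|dx|=1.0353 1/|dy|=3.8637
    cross x-line → (1,2), t=0.7143
    cross y-line → (1,3), t=1.5455 (wall)
  → r_3 = 1.5455
beam 4: φ=45°, α=210°
  d=(-0.8660,-0.5000)  start (2,2)  tX=0.7967 tY=1.2000  stride 1/|dx|=1.1547 1/|dy|=2.0000
    cross x-line → (1,2), t=0.7967
    cross y-line → (1,1), t=1.2000
    cross x-line → (0,1), t=1.9514 (wall)
  → r_4 = 1.9514
beam 5: φ=90°, α=255°
  d=(-0.2588,-0.9659)  start (2,2)  tX=2.6660 tY=0.6212  stride 1/|dx|=3.8637 1/|dy|=1.0353
    cross y-line → (2,1), t=0.6212
    cross y-line → (2,0), t=1.6564 (wall)
  → r_5 = 1.6564

ranges = [3.5199, 1.3800, 1.5455, 1.9514, 1.6564]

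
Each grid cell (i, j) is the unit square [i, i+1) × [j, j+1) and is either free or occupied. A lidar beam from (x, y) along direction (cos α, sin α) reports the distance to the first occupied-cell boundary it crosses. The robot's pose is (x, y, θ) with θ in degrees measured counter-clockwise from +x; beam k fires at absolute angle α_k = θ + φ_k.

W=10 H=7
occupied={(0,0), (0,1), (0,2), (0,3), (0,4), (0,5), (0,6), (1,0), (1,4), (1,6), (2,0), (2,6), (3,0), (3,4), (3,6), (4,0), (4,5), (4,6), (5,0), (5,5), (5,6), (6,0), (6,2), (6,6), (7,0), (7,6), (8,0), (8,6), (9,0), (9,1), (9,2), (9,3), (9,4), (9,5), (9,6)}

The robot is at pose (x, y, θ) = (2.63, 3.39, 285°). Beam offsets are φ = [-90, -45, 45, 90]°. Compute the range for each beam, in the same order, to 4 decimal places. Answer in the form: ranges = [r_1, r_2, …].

beam 1: φ=-90°, α=195°
  direction (-0.9659, -0.2588); cell (2,3); t to first gridline: x 0.6522, y 1.5068 (then +1.0353 / +3.8637)
    (1,3) via x @ 0.6522
    (1,2) via y @ 1.5068
    (0,2) via x @ 1.6875  # hit
  → r_1 = 1.6875
beam 2: φ=-45°, α=240°
  direction (-0.5000, -0.8660); cell (2,3); t to first gridline: x 1.2600, y 0.4503 (then +2.0000 / +1.1547)
    (2,2) via y @ 0.4503
    (1,2) via x @ 1.2600
    (1,1) via y @ 1.6050
    (1,0) via y @ 2.7597  # hit
  → r_2 = 2.7597
beam 3: φ=45°, α=330°
  direction (0.8660, -0.5000); cell (2,3); t to first gridline: x 0.4272, y 0.7800 (then +1.1547 / +2.0000)
    (3,3) via x @ 0.4272
    (3,2) via y @ 0.7800
    (4,2) via x @ 1.5819
    (5,2) via x @ 2.7366
    (5,1) via y @ 2.7800
    (6,1) via x @ 3.8913
    (6,0) via y @ 4.7800  # hit
  → r_3 = 4.7800
beam 4: φ=90°, α=15°
  direction (0.9659, 0.2588); cell (2,3); t to first gridline: x 0.3831, y 2.3569 (then +1.0353 / +3.8637)
    (3,3) via x @ 0.3831
    (4,3) via x @ 1.4183
    (4,4) via y @ 2.3569
    (5,4) via x @ 2.4536
    (6,4) via x @ 3.4889
    (7,4) via x @ 4.5242
    (8,4) via x @ 5.5594
    (8,5) via y @ 6.2206
    (9,5) via x @ 6.5947  # hit
  → r_4 = 6.5947

ranges = [1.6875, 2.7597, 4.7800, 6.5947]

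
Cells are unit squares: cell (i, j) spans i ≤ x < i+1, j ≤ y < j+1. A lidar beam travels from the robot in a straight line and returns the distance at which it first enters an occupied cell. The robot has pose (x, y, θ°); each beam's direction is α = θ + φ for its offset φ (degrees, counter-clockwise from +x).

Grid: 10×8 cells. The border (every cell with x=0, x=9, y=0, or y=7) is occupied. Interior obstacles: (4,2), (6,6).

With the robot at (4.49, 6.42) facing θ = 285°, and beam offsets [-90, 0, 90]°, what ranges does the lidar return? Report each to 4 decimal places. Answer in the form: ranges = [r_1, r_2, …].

ranges = [3.6131, 5.6112, 1.5633]

beam 1: φ=-90°, α=195°
  dir = (cos 195°, sin 195°) = (-0.9659, -0.2588); from cell (4,6)
  next x-line at t=0.5073, next y-line at t=1.6228; Δt_x=1.0353, Δt_y=3.8637
    x: enter (3,6) at t=0.5073
    x: enter (2,6) at t=1.5426
    y: enter (2,5) at t=1.6228
    x: enter (1,5) at t=2.5778
    x: enter (0,5) at t=3.6131 ← occupied
  → r_1 = 3.6131
beam 2: φ=0°, α=285°
  dir = (cos 285°, sin 285°) = (0.2588, -0.9659); from cell (4,6)
  next x-line at t=1.9705, next y-line at t=0.4348; Δt_x=3.8637, Δt_y=1.0353
    y: enter (4,5) at t=0.4348
    y: enter (4,4) at t=1.4701
    x: enter (5,4) at t=1.9705
    y: enter (5,3) at t=2.5054
    y: enter (5,2) at t=3.5406
    y: enter (5,1) at t=4.5759
    y: enter (5,0) at t=5.6112 ← occupied
  → r_2 = 5.6112
beam 3: φ=90°, α=15°
  dir = (cos 15°, sin 15°) = (0.9659, 0.2588); from cell (4,6)
  next x-line at t=0.5280, next y-line at t=2.2409; Δt_x=1.0353, Δt_y=3.8637
    x: enter (5,6) at t=0.5280
    x: enter (6,6) at t=1.5633 ← occupied
  → r_3 = 1.5633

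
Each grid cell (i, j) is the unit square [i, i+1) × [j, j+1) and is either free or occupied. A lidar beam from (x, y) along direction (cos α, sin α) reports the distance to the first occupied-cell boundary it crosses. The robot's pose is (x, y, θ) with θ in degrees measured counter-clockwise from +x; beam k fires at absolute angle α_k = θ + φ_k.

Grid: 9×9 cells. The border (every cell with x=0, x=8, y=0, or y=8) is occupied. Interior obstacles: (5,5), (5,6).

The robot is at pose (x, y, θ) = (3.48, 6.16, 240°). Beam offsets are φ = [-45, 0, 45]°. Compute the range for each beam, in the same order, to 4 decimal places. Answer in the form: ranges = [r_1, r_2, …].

ranges = [2.5675, 4.9600, 5.3420]

beam 1: φ=-45°, α=195°
  dir = (cos 195°, sin 195°) = (-0.9659, -0.2588); from cell (3,6)
  next x-line at t=0.4969, next y-line at t=0.6182; Δt_x=1.0353, Δt_y=3.8637
    x: enter (2,6) at t=0.4969
    y: enter (2,5) at t=0.6182
    x: enter (1,5) at t=1.5322
    x: enter (0,5) at t=2.5675 ← occupied
  → r_1 = 2.5675
beam 2: φ=0°, α=240°
  dir = (cos 240°, sin 240°) = (-0.5000, -0.8660); from cell (3,6)
  next x-line at t=0.9600, next y-line at t=0.1848; Δt_x=2.0000, Δt_y=1.1547
    y: enter (3,5) at t=0.1848
    x: enter (2,5) at t=0.9600
    y: enter (2,4) at t=1.3395
    y: enter (2,3) at t=2.4942
    x: enter (1,3) at t=2.9600
    y: enter (1,2) at t=3.6489
    y: enter (1,1) at t=4.8036
    x: enter (0,1) at t=4.9600 ← occupied
  → r_2 = 4.9600
beam 3: φ=45°, α=285°
  dir = (cos 285°, sin 285°) = (0.2588, -0.9659); from cell (3,6)
  next x-line at t=2.0091, next y-line at t=0.1656; Δt_x=3.8637, Δt_y=1.0353
    y: enter (3,5) at t=0.1656
    y: enter (3,4) at t=1.2009
    x: enter (4,4) at t=2.0091
    y: enter (4,3) at t=2.2362
    y: enter (4,2) at t=3.2715
    y: enter (4,1) at t=4.3067
    y: enter (4,0) at t=5.3420 ← occupied
  → r_3 = 5.3420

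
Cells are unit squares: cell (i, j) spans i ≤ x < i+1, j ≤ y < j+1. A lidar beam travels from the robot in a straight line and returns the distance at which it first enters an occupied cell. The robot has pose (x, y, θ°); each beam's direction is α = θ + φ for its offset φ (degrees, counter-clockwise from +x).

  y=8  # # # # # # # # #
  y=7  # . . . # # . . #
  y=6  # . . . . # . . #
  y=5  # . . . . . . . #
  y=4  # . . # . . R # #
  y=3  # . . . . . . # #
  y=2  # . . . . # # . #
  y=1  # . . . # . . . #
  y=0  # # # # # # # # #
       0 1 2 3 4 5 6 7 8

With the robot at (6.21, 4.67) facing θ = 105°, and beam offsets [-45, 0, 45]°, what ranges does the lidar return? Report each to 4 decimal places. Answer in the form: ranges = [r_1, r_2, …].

beam 1: φ=-45°, α=60°
  direction (0.5000, 0.8660); cell (6,4); t to first gridline: x 1.5800, y 0.3811 (then +2.0000 / +1.1547)
    (6,5) via y @ 0.3811
    (6,6) via y @ 1.5358
    (7,6) via x @ 1.5800
    (7,7) via y @ 2.6905
    (8,7) via x @ 3.5800  # hit
  → r_1 = 3.5800
beam 2: φ=0°, α=105°
  direction (-0.2588, 0.9659); cell (6,4); t to first gridline: x 0.8114, y 0.3416 (then +3.8637 / +1.0353)
    (6,5) via y @ 0.3416
    (5,5) via x @ 0.8114
    (5,6) via y @ 1.3769  # hit
  → r_2 = 1.3769
beam 3: φ=45°, α=150°
  direction (-0.8660, 0.5000); cell (6,4); t to first gridline: x 0.2425, y 0.6600 (then +1.1547 / +2.0000)
    (5,4) via x @ 0.2425
    (5,5) via y @ 0.6600
    (4,5) via x @ 1.3972
    (3,5) via x @ 2.5519
    (3,6) via y @ 2.6600
    (2,6) via x @ 3.7066
    (2,7) via y @ 4.6600
    (1,7) via x @ 4.8613
    (0,7) via x @ 6.0160  # hit
  → r_3 = 6.0160

ranges = [3.5800, 1.3769, 6.0160]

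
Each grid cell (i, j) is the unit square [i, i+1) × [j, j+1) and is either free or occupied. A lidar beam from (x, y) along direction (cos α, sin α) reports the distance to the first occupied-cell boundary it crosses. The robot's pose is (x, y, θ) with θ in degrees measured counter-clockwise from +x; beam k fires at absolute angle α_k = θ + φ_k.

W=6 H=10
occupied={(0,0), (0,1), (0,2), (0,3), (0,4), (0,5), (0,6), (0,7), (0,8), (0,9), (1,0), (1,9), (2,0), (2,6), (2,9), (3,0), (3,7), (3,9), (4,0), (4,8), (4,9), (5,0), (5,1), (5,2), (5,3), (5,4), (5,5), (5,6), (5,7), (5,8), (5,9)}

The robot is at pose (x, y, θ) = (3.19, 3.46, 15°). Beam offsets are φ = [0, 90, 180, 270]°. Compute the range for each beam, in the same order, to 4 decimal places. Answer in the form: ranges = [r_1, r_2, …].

beam 1: φ=0°, α=15°
  direction (0.9659, 0.2588); cell (3,3); t to first gridline: x 0.8386, y 2.0864 (then +1.0353 / +3.8637)
    (4,3) via x @ 0.8386
    (5,3) via x @ 1.8738  # hit
  → r_1 = 1.8738
beam 2: φ=90°, α=105°
  direction (-0.2588, 0.9659); cell (3,3); t to first gridline: x 0.7341, y 0.5590 (then +3.8637 / +1.0353)
    (3,4) via y @ 0.5590
    (2,4) via x @ 0.7341
    (2,5) via y @ 1.5943
    (2,6) via y @ 2.6296  # hit
  → r_2 = 2.6296
beam 3: φ=180°, α=195°
  direction (-0.9659, -0.2588); cell (3,3); t to first gridline: x 0.1967, y 1.7773 (then +1.0353 / +3.8637)
    (2,3) via x @ 0.1967
    (1,3) via x @ 1.2320
    (1,2) via y @ 1.7773
    (0,2) via x @ 2.2673  # hit
  → r_3 = 2.2673
beam 4: φ=270°, α=285°
  direction (0.2588, -0.9659); cell (3,3); t to first gridline: x 3.1296, y 0.4762 (then +3.8637 / +1.0353)
    (3,2) via y @ 0.4762
    (3,1) via y @ 1.5115
    (3,0) via y @ 2.5468  # hit
  → r_4 = 2.5468

ranges = [1.8738, 2.6296, 2.2673, 2.5468]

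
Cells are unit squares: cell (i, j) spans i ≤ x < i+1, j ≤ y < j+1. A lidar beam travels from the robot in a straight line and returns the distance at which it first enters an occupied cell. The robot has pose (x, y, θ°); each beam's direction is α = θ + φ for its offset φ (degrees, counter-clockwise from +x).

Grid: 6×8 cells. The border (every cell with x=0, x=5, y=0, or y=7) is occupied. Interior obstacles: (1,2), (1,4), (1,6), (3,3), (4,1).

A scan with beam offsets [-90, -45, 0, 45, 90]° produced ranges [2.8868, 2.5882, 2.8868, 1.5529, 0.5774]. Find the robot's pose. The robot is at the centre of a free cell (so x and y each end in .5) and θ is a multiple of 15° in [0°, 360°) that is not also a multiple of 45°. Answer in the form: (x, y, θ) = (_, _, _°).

(x, y, θ) = (3.5, 4.5, 150°)

The pose lattice has 19·16 = 304 candidates. Test each by forward raycasting.
  (3.5, 4.5, 300°): beam 2 = 0.5176 ≠ 2.5882 ✗
  (3.5, 6.5, 150°): beam 1 = 0.5774 ≠ 2.8868 ✗
  (1.5, 3.5, 285°): beam 1 = 0.5176 ≠ 2.8868 ✗
  (2.5, 2.5, 330°): beam 1 = 1.7321 ≠ 2.8868 ✗
  …
  (3.5, 4.5, 150°): r_1=2.8868, r_2=2.5882, r_3=2.8868, r_4=1.5529, r_5=0.5774 — all match ✓
No second candidate reproduces the full scan.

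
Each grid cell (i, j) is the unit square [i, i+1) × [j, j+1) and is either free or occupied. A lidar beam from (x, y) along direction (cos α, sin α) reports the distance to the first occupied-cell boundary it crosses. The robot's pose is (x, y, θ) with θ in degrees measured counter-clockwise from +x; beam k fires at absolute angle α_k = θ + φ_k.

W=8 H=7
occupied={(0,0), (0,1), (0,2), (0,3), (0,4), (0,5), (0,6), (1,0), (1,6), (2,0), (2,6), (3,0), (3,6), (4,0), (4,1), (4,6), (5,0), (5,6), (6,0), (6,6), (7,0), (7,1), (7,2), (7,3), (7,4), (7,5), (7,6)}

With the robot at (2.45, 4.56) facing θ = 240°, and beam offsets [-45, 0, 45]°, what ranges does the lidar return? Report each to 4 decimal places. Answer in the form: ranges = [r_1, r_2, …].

beam 1: φ=-45°, α=195°
  d=(-0.9659,-0.2588)  start (2,4)  tX=0.4659 tY=2.1637  stride 1/|dx|=1.0353 1/|dy|=3.8637
    cross x-line → (1,4), t=0.4659
    cross x-line → (0,4), t=1.5012 (wall)
  → r_1 = 1.5012
beam 2: φ=0°, α=240°
  d=(-0.5000,-0.8660)  start (2,4)  tX=0.9000 tY=0.6466  stride 1/|dx|=2.0000 1/|dy|=1.1547
    cross y-line → (2,3), t=0.6466
    cross x-line → (1,3), t=0.9000
    cross y-line → (1,2), t=1.8013
    cross x-line → (0,2), t=2.9000 (wall)
  → r_2 = 2.9000
beam 3: φ=45°, α=285°
  d=(0.2588,-0.9659)  start (2,4)  tX=2.1250 tY=0.5798  stride 1/|dx|=3.8637 1/|dy|=1.0353
    cross y-line → (2,3), t=0.5798
    cross y-line → (2,2), t=1.6150
    cross x-line → (3,2), t=2.1250
    cross y-line → (3,1), t=2.6503
    cross y-line → (3,0), t=3.6856 (wall)
  → r_3 = 3.6856

ranges = [1.5012, 2.9000, 3.6856]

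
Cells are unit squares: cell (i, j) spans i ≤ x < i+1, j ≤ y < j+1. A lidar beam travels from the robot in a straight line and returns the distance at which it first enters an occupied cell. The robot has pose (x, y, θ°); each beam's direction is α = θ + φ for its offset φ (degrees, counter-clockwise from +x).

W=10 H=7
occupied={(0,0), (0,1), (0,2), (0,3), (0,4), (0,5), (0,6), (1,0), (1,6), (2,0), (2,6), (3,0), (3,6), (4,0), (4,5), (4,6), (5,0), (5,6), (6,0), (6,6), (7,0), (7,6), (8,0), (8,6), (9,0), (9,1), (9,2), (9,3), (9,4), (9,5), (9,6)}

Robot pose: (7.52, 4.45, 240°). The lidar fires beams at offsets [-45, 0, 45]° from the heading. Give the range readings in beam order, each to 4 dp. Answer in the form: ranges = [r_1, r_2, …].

ranges = [6.7500, 3.9837, 3.5717]

beam 1: φ=-45°, α=195°
  d=(-0.9659,-0.2588)  start (7,4)  tX=0.5383 tY=1.7387  stride 1/|dx|=1.0353 1/|dy|=3.8637
    cross x-line → (6,4), t=0.5383
    cross x-line → (5,4), t=1.5736
    cross y-line → (5,3), t=1.7387
    cross x-line → (4,3), t=2.6089
    cross x-line → (3,3), t=3.6442
    cross x-line → (2,3), t=4.6794
    cross y-line → (2,2), t=5.6024
    cross x-line → (1,2), t=5.7147
    cross x-line → (0,2), t=6.7500 (wall)
  → r_1 = 6.7500
beam 2: φ=0°, α=240°
  d=(-0.5000,-0.8660)  start (7,4)  tX=1.0400 tY=0.5196  stride 1/|dx|=2.0000 1/|dy|=1.1547
    cross y-line → (7,3), t=0.5196
    cross x-line → (6,3), t=1.0400
    cross y-line → (6,2), t=1.6743
    cross y-line → (6,1), t=2.8290
    cross x-line → (5,1), t=3.0400
    cross y-line → (5,0), t=3.9837 (wall)
  → r_2 = 3.9837
beam 3: φ=45°, α=285°
  d=(0.2588,-0.9659)  start (7,4)  tX=1.8546 tY=0.4659  stride 1/|dx|=3.8637 1/|dy|=1.0353
    cross y-line → (7,3), t=0.4659
    cross y-line → (7,2), t=1.5012
    cross x-line → (8,2), t=1.8546
    cross y-line → (8,1), t=2.5364
    cross y-line → (8,0), t=3.5717 (wall)
  → r_3 = 3.5717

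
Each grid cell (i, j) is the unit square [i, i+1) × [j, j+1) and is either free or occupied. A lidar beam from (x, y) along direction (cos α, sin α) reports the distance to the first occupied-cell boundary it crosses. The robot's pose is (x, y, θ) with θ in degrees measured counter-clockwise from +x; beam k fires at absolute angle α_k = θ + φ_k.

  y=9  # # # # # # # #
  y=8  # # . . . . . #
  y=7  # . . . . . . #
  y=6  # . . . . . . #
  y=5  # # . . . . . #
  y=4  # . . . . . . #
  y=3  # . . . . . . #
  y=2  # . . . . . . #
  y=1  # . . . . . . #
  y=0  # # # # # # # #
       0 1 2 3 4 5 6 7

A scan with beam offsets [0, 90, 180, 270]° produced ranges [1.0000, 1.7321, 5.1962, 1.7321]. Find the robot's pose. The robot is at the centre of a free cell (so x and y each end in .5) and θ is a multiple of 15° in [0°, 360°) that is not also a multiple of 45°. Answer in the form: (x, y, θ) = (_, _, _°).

The pose lattice has 46·16 = 736 candidates. Test each by forward raycasting.
  (6.5, 4.5, 150°): beam 1 = 6.3509 ≠ 1.0000 ✗
  (6.5, 2.5, 195°): beam 1 = 5.6940 ≠ 1.0000 ✗
  (2.5, 7.5, 210°): beam 1 = 1.7321 ≠ 1.0000 ✗
  …
  (2.5, 7.5, 150°): r_1=1.0000, r_2=1.7321, r_3=5.1962, r_4=1.7321 — all match ✓
Only this pose fits every beam.

(x, y, θ) = (2.5, 7.5, 150°)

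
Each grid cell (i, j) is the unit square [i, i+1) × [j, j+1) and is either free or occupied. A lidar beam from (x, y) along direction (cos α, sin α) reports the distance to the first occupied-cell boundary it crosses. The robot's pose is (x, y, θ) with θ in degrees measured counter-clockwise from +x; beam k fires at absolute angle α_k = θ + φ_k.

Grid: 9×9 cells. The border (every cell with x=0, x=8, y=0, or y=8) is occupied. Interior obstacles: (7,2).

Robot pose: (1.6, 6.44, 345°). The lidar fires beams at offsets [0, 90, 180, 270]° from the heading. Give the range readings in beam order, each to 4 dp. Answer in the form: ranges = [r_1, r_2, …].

ranges = [6.6258, 1.6150, 0.6212, 2.3182]

beam 1: φ=0°, α=345°
  direction (0.9659, -0.2588); cell (1,6); t to first gridline: x 0.4141, y 1.7000 (then +1.0353 / +3.8637)
    (2,6) via x @ 0.4141
    (3,6) via x @ 1.4494
    (3,5) via y @ 1.7000
    (4,5) via x @ 2.4847
    (5,5) via x @ 3.5199
    (6,5) via x @ 4.5552
    (6,4) via y @ 5.5637
    (7,4) via x @ 5.5905
    (8,4) via x @ 6.6258  # hit
  → r_1 = 6.6258
beam 2: φ=90°, α=75°
  direction (0.2588, 0.9659); cell (1,6); t to first gridline: x 1.5455, y 0.5798 (then +3.8637 / +1.0353)
    (1,7) via y @ 0.5798
    (2,7) via x @ 1.5455
    (2,8) via y @ 1.6150  # hit
  → r_2 = 1.6150
beam 3: φ=180°, α=165°
  direction (-0.9659, 0.2588); cell (1,6); t to first gridline: x 0.6212, y 2.1637 (then +1.0353 / +3.8637)
    (0,6) via x @ 0.6212  # hit
  → r_3 = 0.6212
beam 4: φ=270°, α=255°
  direction (-0.2588, -0.9659); cell (1,6); t to first gridline: x 2.3182, y 0.4555 (then +3.8637 / +1.0353)
    (1,5) via y @ 0.4555
    (1,4) via y @ 1.4908
    (0,4) via x @ 2.3182  # hit
  → r_4 = 2.3182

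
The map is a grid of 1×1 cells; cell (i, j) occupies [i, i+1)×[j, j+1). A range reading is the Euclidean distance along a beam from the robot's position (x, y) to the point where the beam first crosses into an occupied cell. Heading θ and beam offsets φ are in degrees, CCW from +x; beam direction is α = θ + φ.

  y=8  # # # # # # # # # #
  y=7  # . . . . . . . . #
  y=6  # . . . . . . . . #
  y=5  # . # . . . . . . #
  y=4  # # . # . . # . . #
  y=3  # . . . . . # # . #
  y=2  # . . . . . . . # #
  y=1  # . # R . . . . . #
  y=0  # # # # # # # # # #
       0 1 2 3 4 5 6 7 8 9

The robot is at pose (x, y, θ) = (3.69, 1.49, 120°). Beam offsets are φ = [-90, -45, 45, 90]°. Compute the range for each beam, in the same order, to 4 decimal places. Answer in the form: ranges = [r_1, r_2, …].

beam 1: φ=-90°, α=30°
  dir = (cos 30°, sin 30°) = (0.8660, 0.5000); from cell (3,1)
  next x-line at t=0.3580, next y-line at t=1.0200; Δt_x=1.1547, Δt_y=2.0000
    x: enter (4,1) at t=0.3580
    y: enter (4,2) at t=1.0200
    x: enter (5,2) at t=1.5127
    x: enter (6,2) at t=2.6674
    y: enter (6,3) at t=3.0200 ← occupied
  → r_1 = 3.0200
beam 2: φ=-45°, α=75°
  dir = (cos 75°, sin 75°) = (0.2588, 0.9659); from cell (3,1)
  next x-line at t=1.1977, next y-line at t=0.5280; Δt_x=3.8637, Δt_y=1.0353
    y: enter (3,2) at t=0.5280
    x: enter (4,2) at t=1.1977
    y: enter (4,3) at t=1.5633
    y: enter (4,4) at t=2.5985
    y: enter (4,5) at t=3.6338
    y: enter (4,6) at t=4.6691
    x: enter (5,6) at t=5.0615
    y: enter (5,7) at t=5.7044
    y: enter (5,8) at t=6.7396 ← occupied
  → r_2 = 6.7396
beam 3: φ=45°, α=165°
  dir = (cos 165°, sin 165°) = (-0.9659, 0.2588); from cell (3,1)
  next x-line at t=0.7143, next y-line at t=1.9705; Δt_x=1.0353, Δt_y=3.8637
    x: enter (2,1) at t=0.7143 ← occupied
  → r_3 = 0.7143
beam 4: φ=90°, α=210°
  dir = (cos 210°, sin 210°) = (-0.8660, -0.5000); from cell (3,1)
  next x-line at t=0.7967, next y-line at t=0.9800; Δt_x=1.1547, Δt_y=2.0000
    x: enter (2,1) at t=0.7967 ← occupied
  → r_4 = 0.7967

ranges = [3.0200, 6.7396, 0.7143, 0.7967]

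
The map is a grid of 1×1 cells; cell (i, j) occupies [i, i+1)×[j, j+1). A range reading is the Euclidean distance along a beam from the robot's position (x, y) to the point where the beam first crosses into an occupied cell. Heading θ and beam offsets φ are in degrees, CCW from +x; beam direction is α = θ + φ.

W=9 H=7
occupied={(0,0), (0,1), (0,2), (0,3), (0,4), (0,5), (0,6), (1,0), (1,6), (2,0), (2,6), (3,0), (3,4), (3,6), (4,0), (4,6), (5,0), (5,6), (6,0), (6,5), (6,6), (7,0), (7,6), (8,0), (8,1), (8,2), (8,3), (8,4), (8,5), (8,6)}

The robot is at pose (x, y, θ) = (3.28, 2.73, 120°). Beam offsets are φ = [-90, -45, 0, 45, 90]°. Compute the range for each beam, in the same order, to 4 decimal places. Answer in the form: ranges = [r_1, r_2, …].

beam 1: φ=-90°, α=30°
  direction (0.8660, 0.5000); cell (3,2); t to first gridline: x 0.8314, y 0.5400 (then +1.1547 / +2.0000)
    (3,3) via y @ 0.5400
    (4,3) via x @ 0.8314
    (5,3) via x @ 1.9861
    (5,4) via y @ 2.5400
    (6,4) via x @ 3.1408
    (7,4) via x @ 4.2955
    (7,5) via y @ 4.5400
    (8,5) via x @ 5.4502  # hit
  → r_1 = 5.4502
beam 2: φ=-45°, α=75°
  direction (0.2588, 0.9659); cell (3,2); t to first gridline: x 2.7819, y 0.2795 (then +3.8637 / +1.0353)
    (3,3) via y @ 0.2795
    (3,4) via y @ 1.3148  # hit
  → r_2 = 1.3148
beam 3: φ=0°, α=120°
  direction (-0.5000, 0.8660); cell (3,2); t to first gridline: x 0.5600, y 0.3118 (then +2.0000 / +1.1547)
    (3,3) via y @ 0.3118
    (2,3) via x @ 0.5600
    (2,4) via y @ 1.4665
    (1,4) via x @ 2.5600
    (1,5) via y @ 2.6212
    (1,6) via y @ 3.7759  # hit
  → r_3 = 3.7759
beam 4: φ=45°, α=165°
  direction (-0.9659, 0.2588); cell (3,2); t to first gridline: x 0.2899, y 1.0432 (then +1.0353 / +3.8637)
    (2,2) via x @ 0.2899
    (2,3) via y @ 1.0432
    (1,3) via x @ 1.3252
    (0,3) via x @ 2.3604  # hit
  → r_4 = 2.3604
beam 5: φ=90°, α=210°
  direction (-0.8660, -0.5000); cell (3,2); t to first gridline: x 0.3233, y 1.4600 (then +1.1547 / +2.0000)
    (2,2) via x @ 0.3233
    (2,1) via y @ 1.4600
    (1,1) via x @ 1.4780
    (0,1) via x @ 2.6327  # hit
  → r_5 = 2.6327

ranges = [5.4502, 1.3148, 3.7759, 2.3604, 2.6327]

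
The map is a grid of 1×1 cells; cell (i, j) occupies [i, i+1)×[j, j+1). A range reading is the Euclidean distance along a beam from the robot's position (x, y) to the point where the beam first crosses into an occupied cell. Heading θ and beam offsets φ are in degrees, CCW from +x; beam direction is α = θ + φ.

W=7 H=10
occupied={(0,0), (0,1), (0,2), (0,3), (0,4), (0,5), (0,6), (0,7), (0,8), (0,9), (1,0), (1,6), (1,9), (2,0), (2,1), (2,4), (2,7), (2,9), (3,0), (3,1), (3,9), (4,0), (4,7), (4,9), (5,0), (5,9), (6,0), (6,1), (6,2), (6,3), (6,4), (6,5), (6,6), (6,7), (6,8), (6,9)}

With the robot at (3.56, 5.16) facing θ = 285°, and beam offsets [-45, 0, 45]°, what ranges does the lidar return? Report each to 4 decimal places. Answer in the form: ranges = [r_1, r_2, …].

beam 1: φ=-45°, α=240°
  direction (-0.5000, -0.8660); cell (3,5); t to first gridline: x 1.1200, y 0.1848 (then +2.0000 / +1.1547)
    (3,4) via y @ 0.1848
    (2,4) via x @ 1.1200  # hit
  → r_1 = 1.1200
beam 2: φ=0°, α=285°
  direction (0.2588, -0.9659); cell (3,5); t to first gridline: x 1.7000, y 0.1656 (then +3.8637 / +1.0353)
    (3,4) via y @ 0.1656
    (3,3) via y @ 1.2009
    (4,3) via x @ 1.7000
    (4,2) via y @ 2.2362
    (4,1) via y @ 3.2715
    (4,0) via y @ 4.3067  # hit
  → r_2 = 4.3067
beam 3: φ=45°, α=330°
  direction (0.8660, -0.5000); cell (3,5); t to first gridline: x 0.5081, y 0.3200 (then +1.1547 / +2.0000)
    (3,4) via y @ 0.3200
    (4,4) via x @ 0.5081
    (5,4) via x @ 1.6628
    (5,3) via y @ 2.3200
    (6,3) via x @ 2.8175  # hit
  → r_3 = 2.8175

ranges = [1.1200, 4.3067, 2.8175]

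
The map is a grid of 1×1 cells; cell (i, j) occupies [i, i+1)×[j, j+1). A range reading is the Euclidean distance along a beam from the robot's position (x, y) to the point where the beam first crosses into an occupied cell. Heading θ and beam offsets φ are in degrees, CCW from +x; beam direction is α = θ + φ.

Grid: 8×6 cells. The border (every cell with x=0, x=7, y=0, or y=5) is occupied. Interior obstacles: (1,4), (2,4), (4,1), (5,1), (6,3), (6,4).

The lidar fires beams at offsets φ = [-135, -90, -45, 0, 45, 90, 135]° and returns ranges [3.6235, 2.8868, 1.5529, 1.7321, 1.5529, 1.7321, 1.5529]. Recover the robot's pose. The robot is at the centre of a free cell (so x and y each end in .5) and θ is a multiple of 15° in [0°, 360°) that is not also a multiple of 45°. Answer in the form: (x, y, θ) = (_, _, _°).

(x, y, θ) = (2.5, 2.5, 150°)

Enumerate (i+0.5, j+0.5, θ) over the 18 free cells and 16 admissible headings. For each, cast all 7 beams and compare to the given ranges.
  (3.5, 4.5, 285°): beam 1 = 0.5774 ≠ 3.6235 ✗
  (6.5, 2.5, 165°): beam 1 = 0.5774 ≠ 3.6235 ✗
  (1.5, 1.5, 240°): beam 1 = 1.9319 ≠ 3.6235 ✗
  (1.5, 2.5, 30°): beam 1 = 1.5529 ≠ 3.6235 ✗
  …
  (2.5, 2.5, 150°): r_1=3.6235, r_2=2.8868, r_3=1.5529, r_4=1.7321, r_5=1.5529, r_6=1.7321, r_7=1.5529 — all match ✓
No second candidate reproduces the full scan.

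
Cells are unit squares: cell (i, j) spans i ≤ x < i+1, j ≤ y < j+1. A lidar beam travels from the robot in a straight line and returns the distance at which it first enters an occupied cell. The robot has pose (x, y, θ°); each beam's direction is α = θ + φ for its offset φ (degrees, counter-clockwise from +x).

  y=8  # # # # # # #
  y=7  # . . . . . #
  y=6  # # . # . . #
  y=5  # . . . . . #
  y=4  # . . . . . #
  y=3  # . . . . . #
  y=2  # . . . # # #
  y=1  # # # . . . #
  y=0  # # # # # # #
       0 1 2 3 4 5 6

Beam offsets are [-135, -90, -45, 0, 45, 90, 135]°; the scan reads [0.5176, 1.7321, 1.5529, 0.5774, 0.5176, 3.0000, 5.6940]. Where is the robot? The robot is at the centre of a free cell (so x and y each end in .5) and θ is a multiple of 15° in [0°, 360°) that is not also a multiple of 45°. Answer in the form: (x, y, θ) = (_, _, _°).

(x, y, θ) = (2.5, 6.5, 150°)

Enumerate (i+0.5, j+0.5, θ) over the 29 free cells and 16 admissible headings. For each, cast all 7 beams and compare to the given ranges.
  (2.5, 2.5, 120°): beam 1 = 1.5529 ≠ 0.5176 ✗
  (5.5, 6.5, 210°): beam 1 = 1.5529 ≠ 0.5176 ✗
  (4.5, 1.5, 120°): beam 1 = 1.5529 ≠ 0.5176 ✗
  (4.5, 3.5, 255°): beam 1 = 2.8868 ≠ 0.5176 ✗
  …
  (2.5, 6.5, 150°): r_1=0.5176, r_2=1.7321, r_3=1.5529, r_4=0.5774, r_5=0.5176, r_6=3.0000, r_7=5.6940 — all match ✓
Only this pose fits every beam.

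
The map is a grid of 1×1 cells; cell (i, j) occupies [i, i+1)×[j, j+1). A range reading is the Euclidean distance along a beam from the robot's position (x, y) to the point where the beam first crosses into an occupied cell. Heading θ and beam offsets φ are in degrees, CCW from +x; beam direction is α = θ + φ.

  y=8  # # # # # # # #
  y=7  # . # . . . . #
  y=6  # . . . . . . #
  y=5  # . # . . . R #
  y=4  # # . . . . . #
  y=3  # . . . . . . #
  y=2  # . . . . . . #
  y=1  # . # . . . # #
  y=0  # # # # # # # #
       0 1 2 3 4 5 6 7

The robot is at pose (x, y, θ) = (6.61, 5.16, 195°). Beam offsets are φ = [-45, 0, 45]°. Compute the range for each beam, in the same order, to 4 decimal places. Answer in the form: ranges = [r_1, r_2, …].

ranges = [4.1685, 5.8079, 4.8036]

beam 1: φ=-45°, α=150°
  dir = (cos 150°, sin 150°) = (-0.8660, 0.5000); from cell (6,5)
  next x-line at t=0.7044, next y-line at t=1.6800; Δt_x=1.1547, Δt_y=2.0000
    x: enter (5,5) at t=0.7044
    y: enter (5,6) at t=1.6800
    x: enter (4,6) at t=1.8591
    x: enter (3,6) at t=3.0138
    y: enter (3,7) at t=3.6800
    x: enter (2,7) at t=4.1685 ← occupied
  → r_1 = 4.1685
beam 2: φ=0°, α=195°
  dir = (cos 195°, sin 195°) = (-0.9659, -0.2588); from cell (6,5)
  next x-line at t=0.6315, next y-line at t=0.6182; Δt_x=1.0353, Δt_y=3.8637
    y: enter (6,4) at t=0.6182
    x: enter (5,4) at t=0.6315
    x: enter (4,4) at t=1.6668
    x: enter (3,4) at t=2.7021
    x: enter (2,4) at t=3.7373
    y: enter (2,3) at t=4.4819
    x: enter (1,3) at t=4.7726
    x: enter (0,3) at t=5.8079 ← occupied
  → r_2 = 5.8079
beam 3: φ=45°, α=240°
  dir = (cos 240°, sin 240°) = (-0.5000, -0.8660); from cell (6,5)
  next x-line at t=1.2200, next y-line at t=0.1848; Δt_x=2.0000, Δt_y=1.1547
    y: enter (6,4) at t=0.1848
    x: enter (5,4) at t=1.2200
    y: enter (5,3) at t=1.3395
    y: enter (5,2) at t=2.4942
    x: enter (4,2) at t=3.2200
    y: enter (4,1) at t=3.6489
    y: enter (4,0) at t=4.8036 ← occupied
  → r_3 = 4.8036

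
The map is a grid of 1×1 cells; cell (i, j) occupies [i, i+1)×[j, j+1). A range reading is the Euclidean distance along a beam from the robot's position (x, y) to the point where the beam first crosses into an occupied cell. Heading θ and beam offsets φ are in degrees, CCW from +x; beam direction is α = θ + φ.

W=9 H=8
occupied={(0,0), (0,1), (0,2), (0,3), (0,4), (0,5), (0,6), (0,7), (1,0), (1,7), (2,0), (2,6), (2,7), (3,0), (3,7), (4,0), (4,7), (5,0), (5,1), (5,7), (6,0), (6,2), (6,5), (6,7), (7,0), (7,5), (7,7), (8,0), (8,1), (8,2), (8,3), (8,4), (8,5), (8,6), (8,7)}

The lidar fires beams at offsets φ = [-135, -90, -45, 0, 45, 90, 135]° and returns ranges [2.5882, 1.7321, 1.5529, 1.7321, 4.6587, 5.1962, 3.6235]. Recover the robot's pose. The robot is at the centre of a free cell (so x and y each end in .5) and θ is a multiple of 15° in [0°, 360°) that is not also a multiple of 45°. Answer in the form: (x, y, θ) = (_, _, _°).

Enumerate (i+0.5, j+0.5, θ) over the 37 free cells and 16 admissible headings. For each, cast all 7 beams and compare to the given ranges.
  (4.5, 1.5, 165°): beam 1 = 0.5774 ≠ 2.5882 ✗
  (1.5, 6.5, 330°): beam 1 = 0.5176 ≠ 2.5882 ✗
  (1.5, 4.5, 300°): beam 1 = 0.5176 ≠ 2.5882 ✗
  (4.5, 2.5, 30°): beam 1 = 1.5529 ≠ 2.5882 ✗
  (1.5, 4.5, 30°): beam 1 = 1.9319 ≠ 2.5882 ✗
  …
  (3.5, 2.5, 330°): r_1=2.5882, r_2=1.7321, r_3=1.5529, r_4=1.7321, r_5=4.6587, r_6=5.1962, r_7=3.6235 — all match ✓
No second candidate reproduces the full scan.

(x, y, θ) = (3.5, 2.5, 330°)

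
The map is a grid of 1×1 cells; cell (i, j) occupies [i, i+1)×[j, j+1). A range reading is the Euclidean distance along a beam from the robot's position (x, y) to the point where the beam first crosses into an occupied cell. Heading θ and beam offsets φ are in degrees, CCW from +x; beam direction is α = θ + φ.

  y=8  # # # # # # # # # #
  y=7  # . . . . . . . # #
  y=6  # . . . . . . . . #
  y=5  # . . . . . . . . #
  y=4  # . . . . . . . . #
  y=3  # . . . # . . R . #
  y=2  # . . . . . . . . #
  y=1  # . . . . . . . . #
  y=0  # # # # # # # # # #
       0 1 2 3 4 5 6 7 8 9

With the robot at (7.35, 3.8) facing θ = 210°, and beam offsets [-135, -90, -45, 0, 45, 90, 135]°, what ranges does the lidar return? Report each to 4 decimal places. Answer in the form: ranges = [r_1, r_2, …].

beam 1: φ=-135°, α=75°
  dir = (cos 75°, sin 75°) = (0.2588, 0.9659); from cell (7,3)
  next x-line at t=2.5114, next y-line at t=0.2071; Δt_x=3.8637, Δt_y=1.0353
    y: enter (7,4) at t=0.2071
    y: enter (7,5) at t=1.2423
    y: enter (7,6) at t=2.2776
    x: enter (8,6) at t=2.5114
    y: enter (8,7) at t=3.3129 ← occupied
  → r_1 = 3.3129
beam 2: φ=-90°, α=120°
  dir = (cos 120°, sin 120°) = (-0.5000, 0.8660); from cell (7,3)
  next x-line at t=0.7000, next y-line at t=0.2309; Δt_x=2.0000, Δt_y=1.1547
    y: enter (7,4) at t=0.2309
    x: enter (6,4) at t=0.7000
    y: enter (6,5) at t=1.3856
    y: enter (6,6) at t=2.5403
    x: enter (5,6) at t=2.7000
    y: enter (5,7) at t=3.6950
    x: enter (4,7) at t=4.7000
    y: enter (4,8) at t=4.8497 ← occupied
  → r_2 = 4.8497
beam 3: φ=-45°, α=165°
  dir = (cos 165°, sin 165°) = (-0.9659, 0.2588); from cell (7,3)
  next x-line at t=0.3623, next y-line at t=0.7727; Δt_x=1.0353, Δt_y=3.8637
    x: enter (6,3) at t=0.3623
    y: enter (6,4) at t=0.7727
    x: enter (5,4) at t=1.3976
    x: enter (4,4) at t=2.4329
    x: enter (3,4) at t=3.4682
    x: enter (2,4) at t=4.5035
    y: enter (2,5) at t=4.6364
    x: enter (1,5) at t=5.5387
    x: enter (0,5) at t=6.5740 ← occupied
  → r_3 = 6.5740
beam 4: φ=0°, α=210°
  dir = (cos 210°, sin 210°) = (-0.8660, -0.5000); from cell (7,3)
  next x-line at t=0.4041, next y-line at t=1.6000; Δt_x=1.1547, Δt_y=2.0000
    x: enter (6,3) at t=0.4041
    x: enter (5,3) at t=1.5588
    y: enter (5,2) at t=1.6000
    x: enter (4,2) at t=2.7135
    y: enter (4,1) at t=3.6000
    x: enter (3,1) at t=3.8682
    x: enter (2,1) at t=5.0229
    y: enter (2,0) at t=5.6000 ← occupied
  → r_4 = 5.6000
beam 5: φ=45°, α=255°
  dir = (cos 255°, sin 255°) = (-0.2588, -0.9659); from cell (7,3)
  next x-line at t=1.3523, next y-line at t=0.8282; Δt_x=3.8637, Δt_y=1.0353
    y: enter (7,2) at t=0.8282
    x: enter (6,2) at t=1.3523
    y: enter (6,1) at t=1.8635
    y: enter (6,0) at t=2.8988 ← occupied
  → r_5 = 2.8988
beam 6: φ=90°, α=300°
  dir = (cos 300°, sin 300°) = (0.5000, -0.8660); from cell (7,3)
  next x-line at t=1.3000, next y-line at t=0.9238; Δt_x=2.0000, Δt_y=1.1547
    y: enter (7,2) at t=0.9238
    x: enter (8,2) at t=1.3000
    y: enter (8,1) at t=2.0785
    y: enter (8,0) at t=3.2332 ← occupied
  → r_6 = 3.2332
beam 7: φ=135°, α=345°
  dir = (cos 345°, sin 345°) = (0.9659, -0.2588); from cell (7,3)
  next x-line at t=0.6729, next y-line at t=3.0910; Δt_x=1.0353, Δt_y=3.8637
    x: enter (8,3) at t=0.6729
    x: enter (9,3) at t=1.7082 ← occupied
  → r_7 = 1.7082

ranges = [3.3129, 4.8497, 6.5740, 5.6000, 2.8988, 3.2332, 1.7082]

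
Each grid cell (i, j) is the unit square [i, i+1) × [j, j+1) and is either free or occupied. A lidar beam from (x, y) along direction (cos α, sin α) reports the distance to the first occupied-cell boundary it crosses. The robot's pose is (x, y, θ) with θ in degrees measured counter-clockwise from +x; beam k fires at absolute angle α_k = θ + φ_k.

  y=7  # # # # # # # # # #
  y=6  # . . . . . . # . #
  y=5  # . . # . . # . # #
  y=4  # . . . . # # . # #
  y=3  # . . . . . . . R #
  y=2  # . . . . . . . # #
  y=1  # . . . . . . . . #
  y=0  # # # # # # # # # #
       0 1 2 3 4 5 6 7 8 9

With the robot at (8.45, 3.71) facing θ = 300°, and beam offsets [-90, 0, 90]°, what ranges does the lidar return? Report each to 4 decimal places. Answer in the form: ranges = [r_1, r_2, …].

ranges = [5.4200, 0.8198, 0.5800]

beam 1: φ=-90°, α=210°
  dir = (cos 210°, sin 210°) = (-0.8660, -0.5000); from cell (8,3)
  next x-line at t=0.5196, next y-line at t=1.4200; Δt_x=1.1547, Δt_y=2.0000
    x: enter (7,3) at t=0.5196
    y: enter (7,2) at t=1.4200
    x: enter (6,2) at t=1.6743
    x: enter (5,2) at t=2.8290
    y: enter (5,1) at t=3.4200
    x: enter (4,1) at t=3.9837
    x: enter (3,1) at t=5.1384
    y: enter (3,0) at t=5.4200 ← occupied
  → r_1 = 5.4200
beam 2: φ=0°, α=300°
  dir = (cos 300°, sin 300°) = (0.5000, -0.8660); from cell (8,3)
  next x-line at t=1.1000, next y-line at t=0.8198; Δt_x=2.0000, Δt_y=1.1547
    y: enter (8,2) at t=0.8198 ← occupied
  → r_2 = 0.8198
beam 3: φ=90°, α=30°
  dir = (cos 30°, sin 30°) = (0.8660, 0.5000); from cell (8,3)
  next x-line at t=0.6351, next y-line at t=0.5800; Δt_x=1.1547, Δt_y=2.0000
    y: enter (8,4) at t=0.5800 ← occupied
  → r_3 = 0.5800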